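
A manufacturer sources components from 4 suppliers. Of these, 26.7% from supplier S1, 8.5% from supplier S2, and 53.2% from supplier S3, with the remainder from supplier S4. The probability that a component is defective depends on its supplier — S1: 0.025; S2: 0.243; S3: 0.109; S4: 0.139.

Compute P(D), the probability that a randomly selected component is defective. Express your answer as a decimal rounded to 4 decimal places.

P(D) ≈ 0.1014

P(S4) = 1 − (0.267 + 0.085 + 0.532) = 0.116.
By the law of total probability,
P(D) = P(D|S1)·P(S1) + P(D|S2)·P(S2) + P(D|S3)·P(S3) + P(D|S4)·P(S4)
      = 0.025·0.267 + 0.243·0.085 + 0.109·0.532 + 0.139·0.116
      = 0.006675 + 0.020655 + 0.057988 + 0.016124 = 0.101442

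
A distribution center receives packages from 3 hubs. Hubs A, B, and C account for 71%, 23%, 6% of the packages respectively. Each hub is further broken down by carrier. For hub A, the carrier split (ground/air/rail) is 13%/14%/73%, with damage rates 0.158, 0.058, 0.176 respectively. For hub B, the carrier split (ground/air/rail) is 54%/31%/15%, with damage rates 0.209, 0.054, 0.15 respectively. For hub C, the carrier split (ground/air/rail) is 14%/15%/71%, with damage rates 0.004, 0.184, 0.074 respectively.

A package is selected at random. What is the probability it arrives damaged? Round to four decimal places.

P(D|A) = 0.13·0.158 + 0.14·0.058 + 0.73·0.176 = 0.02054 + 0.00812 + 0.12848 = 0.15714
P(D|B) = 0.54·0.209 + 0.31·0.054 + 0.15·0.15 = 0.11286 + 0.01674 + 0.0225 = 0.1521
P(D|C) = 0.14·0.004 + 0.15·0.184 + 0.71·0.074 = 0.00056 + 0.0276 + 0.05254 = 0.0807
Then overall,
P(D) = 0.71·0.15714 + 0.23·0.1521 + 0.06·0.0807
      = 0.1115694 + 0.034983 + 0.004842 = 0.1513944

0.1514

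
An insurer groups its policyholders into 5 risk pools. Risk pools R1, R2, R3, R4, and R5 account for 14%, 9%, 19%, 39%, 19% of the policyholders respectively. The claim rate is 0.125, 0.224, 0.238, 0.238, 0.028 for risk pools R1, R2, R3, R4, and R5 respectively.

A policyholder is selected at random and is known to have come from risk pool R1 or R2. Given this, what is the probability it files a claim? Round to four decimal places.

Let S = {R1, R2}.
P(S) = 0.14 + 0.09 = 0.23.
P(C ∩ S) = 0.125·0.14 + 0.224·0.09 = 0.0175 + 0.02016 = 0.03766.
P(C | S) = 0.03766 / 0.23 = 0.163739…

P(C|S) ≈ 0.1637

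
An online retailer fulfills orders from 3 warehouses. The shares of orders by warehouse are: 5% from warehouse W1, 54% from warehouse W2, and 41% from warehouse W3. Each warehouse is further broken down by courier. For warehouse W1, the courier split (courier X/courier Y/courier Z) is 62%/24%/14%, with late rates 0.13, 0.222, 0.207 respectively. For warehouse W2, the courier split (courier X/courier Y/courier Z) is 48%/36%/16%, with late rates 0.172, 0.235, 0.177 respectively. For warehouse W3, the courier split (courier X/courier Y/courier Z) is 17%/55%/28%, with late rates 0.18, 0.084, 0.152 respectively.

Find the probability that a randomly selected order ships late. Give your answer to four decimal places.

P(L|W1) = 0.62·0.13 + 0.24·0.222 + 0.14·0.207 = 0.0806 + 0.05328 + 0.02898 = 0.16286
P(L|W2) = 0.48·0.172 + 0.36·0.235 + 0.16·0.177 = 0.08256 + 0.0846 + 0.02832 = 0.19548
P(L|W3) = 0.17·0.18 + 0.55·0.084 + 0.28·0.152 = 0.0306 + 0.0462 + 0.04256 = 0.11936
By total probability over the outer partition,
P(L) = 0.05·0.16286 + 0.54·0.19548 + 0.41·0.11936
      = 0.008143 + 0.1055592 + 0.0489376 = 0.1626398

P(L) ≈ 0.1626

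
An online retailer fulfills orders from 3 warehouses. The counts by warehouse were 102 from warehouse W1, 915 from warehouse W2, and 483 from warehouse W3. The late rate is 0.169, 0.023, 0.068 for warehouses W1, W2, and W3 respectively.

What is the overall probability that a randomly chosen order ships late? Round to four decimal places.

P(L) ≈ 0.0474

Total: 102 + 915 + 483 = 1500.
P(W1) = 102/1500 = 0.068. P(W2) = 915/1500 = 0.61. P(W3) = 483/1500 = 0.322.
P(L) = P(L|W1)·P(W1) + P(L|W2)·P(W2) + P(L|W3)·P(W3)
      = 0.169·0.068 + 0.023·0.61 + 0.068·0.322
      = 0.011492 + 0.01403 + 0.021896 = 0.047418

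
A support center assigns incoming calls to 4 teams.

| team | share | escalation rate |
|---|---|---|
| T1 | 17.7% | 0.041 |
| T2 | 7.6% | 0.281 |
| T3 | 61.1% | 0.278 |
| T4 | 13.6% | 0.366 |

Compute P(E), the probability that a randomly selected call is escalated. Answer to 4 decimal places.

0.2482

By the law of total probability,
P(E) = P(E|T1)·P(T1) + P(E|T2)·P(T2) + P(E|T3)·P(T3) + P(E|T4)·P(T4)
      = 0.041·0.177 + 0.281·0.076 + 0.278·0.611 + 0.366·0.136
      = 0.007257 + 0.021356 + 0.169858 + 0.049776 = 0.248247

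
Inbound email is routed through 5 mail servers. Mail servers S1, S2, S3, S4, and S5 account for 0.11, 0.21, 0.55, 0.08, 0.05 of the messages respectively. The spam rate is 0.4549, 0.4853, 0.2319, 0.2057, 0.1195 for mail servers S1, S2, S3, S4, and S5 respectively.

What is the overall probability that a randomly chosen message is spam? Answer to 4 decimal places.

0.3019

Summing over the partition,
P(S) = P(S|S1)·P(S1) + P(S|S2)·P(S2) + P(S|S3)·P(S3) + P(S|S4)·P(S4) + P(S|S5)·P(S5)
      = 0.4549·0.11 + 0.4853·0.21 + 0.2319·0.55 + 0.2057·0.08 + 0.1195·0.05
      = 0.050039 + 0.101913 + 0.127545 + 0.016456 + 0.005975 = 0.301928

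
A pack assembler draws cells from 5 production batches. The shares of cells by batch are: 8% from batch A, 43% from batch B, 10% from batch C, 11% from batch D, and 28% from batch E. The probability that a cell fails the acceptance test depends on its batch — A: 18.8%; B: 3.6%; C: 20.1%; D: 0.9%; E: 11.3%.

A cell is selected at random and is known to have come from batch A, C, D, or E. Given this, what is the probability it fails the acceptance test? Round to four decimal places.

P(F|S) ≈ 0.1189

Let S = {A, C, D, E}.
P(S) = 0.08 + 0.1 + 0.11 + 0.28 = 0.57.
P(F ∩ S) = 0.188·0.08 + 0.201·0.1 + 0.009·0.11 + 0.113·0.28 = 0.01504 + 0.0201 + 0.00099 + 0.03164 = 0.06777.
P(F | S) = 0.06777 / 0.57 = 0.118895…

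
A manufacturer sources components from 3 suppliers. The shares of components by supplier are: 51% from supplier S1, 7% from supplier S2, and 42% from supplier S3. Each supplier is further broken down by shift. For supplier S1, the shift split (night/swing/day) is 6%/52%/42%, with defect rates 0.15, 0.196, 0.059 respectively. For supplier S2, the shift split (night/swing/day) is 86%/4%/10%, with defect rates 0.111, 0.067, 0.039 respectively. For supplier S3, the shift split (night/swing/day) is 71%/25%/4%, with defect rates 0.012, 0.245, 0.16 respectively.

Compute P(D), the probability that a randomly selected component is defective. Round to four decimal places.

P(D) ≈ 0.1083

P(D|S1) = 0.06·0.15 + 0.52·0.196 + 0.42·0.059 = 0.009 + 0.10192 + 0.02478 = 0.1357
P(D|S2) = 0.86·0.111 + 0.04·0.067 + 0.1·0.039 = 0.09546 + 0.00268 + 0.0039 = 0.10204
P(D|S3) = 0.71·0.012 + 0.25·0.245 + 0.04·0.16 = 0.00852 + 0.06125 + 0.0064 = 0.07617
By total probability over the outer partition,
P(D) = 0.51·0.1357 + 0.07·0.10204 + 0.42·0.07617
      = 0.069207 + 0.0071428 + 0.0319914 = 0.1083412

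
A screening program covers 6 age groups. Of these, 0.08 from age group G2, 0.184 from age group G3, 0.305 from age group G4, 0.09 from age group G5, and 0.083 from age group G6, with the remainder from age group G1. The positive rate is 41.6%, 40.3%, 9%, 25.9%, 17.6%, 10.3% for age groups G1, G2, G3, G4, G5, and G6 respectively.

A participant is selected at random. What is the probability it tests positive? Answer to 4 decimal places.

0.2595

P(G1) = 1 − (0.08 + 0.184 + 0.305 + 0.09 + 0.083) = 0.258.
P(T) = P(T|G1)·P(G1) + P(T|G2)·P(G2) + P(T|G3)·P(G3) + P(T|G4)·P(G4) + P(T|G5)·P(G5) + P(T|G6)·P(G6)
      = 0.416·0.258 + 0.403·0.08 + 0.09·0.184 + 0.259·0.305 + 0.176·0.09 + 0.103·0.083
      = 0.107328 + 0.03224 + 0.01656 + 0.078995 + 0.01584 + 0.008549 = 0.259512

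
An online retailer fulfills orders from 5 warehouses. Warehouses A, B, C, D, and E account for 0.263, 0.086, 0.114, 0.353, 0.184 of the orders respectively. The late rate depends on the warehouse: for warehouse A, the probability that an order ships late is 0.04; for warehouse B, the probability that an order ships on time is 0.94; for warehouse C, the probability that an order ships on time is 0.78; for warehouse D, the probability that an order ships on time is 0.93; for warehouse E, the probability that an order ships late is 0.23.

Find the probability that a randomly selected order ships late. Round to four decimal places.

P(L|B) = 1 − 0.94 = 0.06.
P(L|C) = 1 − 0.78 = 0.22.
P(L|D) = 1 − 0.93 = 0.07.
Summing over the partition,
P(L) = P(L|A)·P(A) + P(L|B)·P(B) + P(L|C)·P(C) + P(L|D)·P(D) + P(L|E)·P(E)
      = 0.04·0.263 + 0.06·0.086 + 0.22·0.114 + 0.07·0.353 + 0.23·0.184
      = 0.01052 + 0.00516 + 0.02508 + 0.02471 + 0.04232 = 0.10779

0.1078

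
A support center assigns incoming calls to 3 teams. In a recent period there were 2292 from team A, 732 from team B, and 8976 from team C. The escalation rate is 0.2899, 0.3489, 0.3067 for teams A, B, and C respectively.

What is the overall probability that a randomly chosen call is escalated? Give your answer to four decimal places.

Total: 2292 + 732 + 8976 = 12000.
P(A) = 2292/12000 = 0.191. P(B) = 732/12000 = 0.061. P(C) = 8976/12000 = 0.748.
P(E) = P(E|A)·P(A) + P(E|B)·P(B) + P(E|C)·P(C)
      = 0.2899·0.191 + 0.3489·0.061 + 0.3067·0.748
      = 0.0553709 + 0.0212829 + 0.2294116 = 0.3060654

0.3061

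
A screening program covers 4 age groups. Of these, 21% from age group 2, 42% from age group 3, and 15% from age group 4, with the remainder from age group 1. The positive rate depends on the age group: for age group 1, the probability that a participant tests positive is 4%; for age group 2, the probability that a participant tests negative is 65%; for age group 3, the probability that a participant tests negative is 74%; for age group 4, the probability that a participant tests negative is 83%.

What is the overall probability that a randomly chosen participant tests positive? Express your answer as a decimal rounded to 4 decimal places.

0.2170

P(1) = 1 − (0.21 + 0.42 + 0.15) = 0.22.
P(T|2) = 1 − 0.65 = 0.35.
P(T|3) = 1 − 0.74 = 0.26.
P(T|4) = 1 − 0.83 = 0.17.
P(T) = P(T|1)·P(1) + P(T|2)·P(2) + P(T|3)·P(3) + P(T|4)·P(4)
      = 0.04·0.22 + 0.35·0.21 + 0.26·0.42 + 0.17·0.15
      = 0.0088 + 0.0735 + 0.1092 + 0.0255 = 0.217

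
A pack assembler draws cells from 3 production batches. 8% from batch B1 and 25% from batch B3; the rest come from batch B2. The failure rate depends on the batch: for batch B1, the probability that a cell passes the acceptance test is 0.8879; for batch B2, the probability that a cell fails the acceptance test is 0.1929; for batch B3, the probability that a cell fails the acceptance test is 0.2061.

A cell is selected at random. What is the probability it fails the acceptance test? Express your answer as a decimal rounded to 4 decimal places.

P(B2) = 1 − (0.08 + 0.25) = 0.67.
P(F|B1) = 1 − 0.8879 = 0.1121.
P(F) = P(F|B1)·P(B1) + P(F|B2)·P(B2) + P(F|B3)·P(B3)
      = 0.1121·0.08 + 0.1929·0.67 + 0.2061·0.25
      = 0.008968 + 0.129243 + 0.051525 = 0.189736

P(F) ≈ 0.1897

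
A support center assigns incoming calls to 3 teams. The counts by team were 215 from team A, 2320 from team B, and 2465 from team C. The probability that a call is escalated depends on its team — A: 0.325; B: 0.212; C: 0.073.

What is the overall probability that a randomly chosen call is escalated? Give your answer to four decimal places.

Total: 215 + 2320 + 2465 = 5000.
P(A) = 215/5000 = 0.043. P(B) = 2320/5000 = 0.464. P(C) = 2465/5000 = 0.493.
P(E) = P(E|A)·P(A) + P(E|B)·P(B) + P(E|C)·P(C)
      = 0.325·0.043 + 0.212·0.464 + 0.073·0.493
      = 0.013975 + 0.098368 + 0.035989 = 0.148332

P(E) ≈ 0.1483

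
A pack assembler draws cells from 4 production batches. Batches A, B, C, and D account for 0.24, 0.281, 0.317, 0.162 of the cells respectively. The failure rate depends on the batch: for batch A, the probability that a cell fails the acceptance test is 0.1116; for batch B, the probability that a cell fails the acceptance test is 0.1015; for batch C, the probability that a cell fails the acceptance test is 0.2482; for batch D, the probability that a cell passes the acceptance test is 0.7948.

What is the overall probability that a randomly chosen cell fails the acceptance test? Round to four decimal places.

P(F) ≈ 0.1672

P(F|D) = 1 − 0.7948 = 0.2052.
Using total probability over the partition,
P(F) = P(F|A)·P(A) + P(F|B)·P(B) + P(F|C)·P(C) + P(F|D)·P(D)
      = 0.1116·0.24 + 0.1015·0.281 + 0.2482·0.317 + 0.2052·0.162
      = 0.026784 + 0.0285215 + 0.0786794 + 0.0332424 = 0.1672273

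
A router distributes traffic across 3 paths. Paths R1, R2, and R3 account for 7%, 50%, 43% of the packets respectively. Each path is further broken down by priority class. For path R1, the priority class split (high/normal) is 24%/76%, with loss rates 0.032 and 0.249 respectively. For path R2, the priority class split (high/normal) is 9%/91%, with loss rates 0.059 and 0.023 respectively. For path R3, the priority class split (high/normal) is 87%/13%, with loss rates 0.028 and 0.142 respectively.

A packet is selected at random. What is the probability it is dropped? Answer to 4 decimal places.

P(L|R1) = 0.24·0.032 + 0.76·0.249 = 0.00768 + 0.18924 = 0.19692
P(L|R2) = 0.09·0.059 + 0.91·0.023 = 0.00531 + 0.02093 = 0.02624
P(L|R3) = 0.87·0.028 + 0.13·0.142 = 0.02436 + 0.01846 = 0.04282
By total probability over the outer partition,
P(L) = 0.07·0.19692 + 0.5·0.02624 + 0.43·0.04282
      = 0.0137844 + 0.01312 + 0.0184126 = 0.045317

P(L) ≈ 0.0453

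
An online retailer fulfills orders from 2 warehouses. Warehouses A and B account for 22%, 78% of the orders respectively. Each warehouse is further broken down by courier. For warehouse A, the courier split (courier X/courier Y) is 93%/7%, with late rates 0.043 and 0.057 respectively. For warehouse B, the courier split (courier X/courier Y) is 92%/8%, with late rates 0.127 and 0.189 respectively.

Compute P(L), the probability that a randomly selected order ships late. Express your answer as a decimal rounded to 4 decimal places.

P(L) ≈ 0.1126

P(L|A) = 0.93·0.043 + 0.07·0.057 = 0.03999 + 0.00399 = 0.04398
P(L|B) = 0.92·0.127 + 0.08·0.189 = 0.11684 + 0.01512 = 0.13196
By total probability over the outer partition,
P(L) = 0.22·0.04398 + 0.78·0.13196
      = 0.0096756 + 0.1029288 = 0.1126044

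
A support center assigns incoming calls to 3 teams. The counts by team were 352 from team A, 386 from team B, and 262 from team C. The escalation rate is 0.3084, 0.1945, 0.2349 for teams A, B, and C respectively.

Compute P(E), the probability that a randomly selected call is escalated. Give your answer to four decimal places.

Total: 352 + 386 + 262 = 1000.
P(A) = 352/1000 = 0.352. P(B) = 386/1000 = 0.386. P(C) = 262/1000 = 0.262.
Summing over the partition,
P(E) = P(E|A)·P(A) + P(E|B)·P(B) + P(E|C)·P(C)
      = 0.3084·0.352 + 0.1945·0.386 + 0.2349·0.262
      = 0.1085568 + 0.075077 + 0.0615438 = 0.2451776

P(E) ≈ 0.2452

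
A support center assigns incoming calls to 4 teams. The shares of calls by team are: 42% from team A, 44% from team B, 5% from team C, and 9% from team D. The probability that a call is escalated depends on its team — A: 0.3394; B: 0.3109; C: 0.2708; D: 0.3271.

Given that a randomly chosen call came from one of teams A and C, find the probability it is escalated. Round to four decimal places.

Let S = {A, C}.
P(S) = 0.42 + 0.05 = 0.47.
P(E ∩ S) = 0.3394·0.42 + 0.2708·0.05 = 0.142548 + 0.01354 = 0.156088.
P(E | S) = 0.156088 / 0.47 = 0.332102…

P(E|S) ≈ 0.3321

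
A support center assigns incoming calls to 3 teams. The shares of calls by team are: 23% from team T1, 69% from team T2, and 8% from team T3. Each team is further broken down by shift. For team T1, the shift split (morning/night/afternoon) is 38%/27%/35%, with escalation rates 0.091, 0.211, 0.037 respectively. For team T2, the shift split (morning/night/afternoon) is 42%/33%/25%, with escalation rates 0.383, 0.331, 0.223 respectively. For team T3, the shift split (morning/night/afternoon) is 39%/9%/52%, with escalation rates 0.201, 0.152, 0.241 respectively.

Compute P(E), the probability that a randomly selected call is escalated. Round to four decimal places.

0.2663

P(E|T1) = 0.38·0.091 + 0.27·0.211 + 0.35·0.037 = 0.03458 + 0.05697 + 0.01295 = 0.1045
P(E|T2) = 0.42·0.383 + 0.33·0.331 + 0.25·0.223 = 0.16086 + 0.10923 + 0.05575 = 0.32584
P(E|T3) = 0.39·0.201 + 0.09·0.152 + 0.52·0.241 = 0.07839 + 0.01368 + 0.12532 = 0.21739
By total probability over the outer partition,
P(E) = 0.23·0.1045 + 0.69·0.32584 + 0.08·0.21739
      = 0.024035 + 0.2248296 + 0.0173912 = 0.2662558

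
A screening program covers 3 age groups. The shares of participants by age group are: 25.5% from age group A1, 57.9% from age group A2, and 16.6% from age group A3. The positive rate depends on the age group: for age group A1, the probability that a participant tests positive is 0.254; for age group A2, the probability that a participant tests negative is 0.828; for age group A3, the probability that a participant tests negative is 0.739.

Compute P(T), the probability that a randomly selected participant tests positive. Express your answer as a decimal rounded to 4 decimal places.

P(T) ≈ 0.2077

P(T|A2) = 1 − 0.828 = 0.172.
P(T|A3) = 1 − 0.739 = 0.261.
P(T) = P(T|A1)·P(A1) + P(T|A2)·P(A2) + P(T|A3)·P(A3)
      = 0.254·0.255 + 0.172·0.579 + 0.261·0.166
      = 0.06477 + 0.099588 + 0.043326 = 0.207684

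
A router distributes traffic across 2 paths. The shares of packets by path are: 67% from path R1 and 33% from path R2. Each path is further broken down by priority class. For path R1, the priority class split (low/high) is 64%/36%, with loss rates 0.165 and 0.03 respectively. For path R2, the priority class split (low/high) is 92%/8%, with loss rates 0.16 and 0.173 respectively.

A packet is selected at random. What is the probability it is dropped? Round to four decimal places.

P(L|R1) = 0.64·0.165 + 0.36·0.03 = 0.1056 + 0.0108 = 0.1164
P(L|R2) = 0.92·0.16 + 0.08·0.173 = 0.1472 + 0.01384 = 0.16104
Then overall,
P(L) = 0.67·0.1164 + 0.33·0.16104
      = 0.077988 + 0.0531432 = 0.1311312

0.1311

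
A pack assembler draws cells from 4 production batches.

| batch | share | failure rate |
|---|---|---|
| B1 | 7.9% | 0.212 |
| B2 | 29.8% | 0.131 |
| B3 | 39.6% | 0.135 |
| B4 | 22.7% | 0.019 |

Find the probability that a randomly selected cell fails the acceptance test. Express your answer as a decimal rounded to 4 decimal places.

0.1136

P(F) = P(F|B1)·P(B1) + P(F|B2)·P(B2) + P(F|B3)·P(B3) + P(F|B4)·P(B4)
      = 0.212·0.079 + 0.131·0.298 + 0.135·0.396 + 0.019·0.227
      = 0.016748 + 0.039038 + 0.05346 + 0.004313 = 0.113559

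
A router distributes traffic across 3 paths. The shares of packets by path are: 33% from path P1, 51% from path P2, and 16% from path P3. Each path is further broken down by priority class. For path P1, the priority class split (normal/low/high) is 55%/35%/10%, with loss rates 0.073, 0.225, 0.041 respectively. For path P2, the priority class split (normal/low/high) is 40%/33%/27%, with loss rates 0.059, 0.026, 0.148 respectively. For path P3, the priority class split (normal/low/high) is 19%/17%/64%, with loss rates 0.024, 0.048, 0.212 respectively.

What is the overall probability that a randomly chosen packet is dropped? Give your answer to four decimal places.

0.1011

P(L|P1) = 0.55·0.073 + 0.35·0.225 + 0.1·0.041 = 0.04015 + 0.07875 + 0.0041 = 0.123
P(L|P2) = 0.4·0.059 + 0.33·0.026 + 0.27·0.148 = 0.0236 + 0.00858 + 0.03996 = 0.07214
P(L|P3) = 0.19·0.024 + 0.17·0.048 + 0.64·0.212 = 0.00456 + 0.00816 + 0.13568 = 0.1484
Then overall,
P(L) = 0.33·0.123 + 0.51·0.07214 + 0.16·0.1484
      = 0.04059 + 0.0367914 + 0.023744 = 0.1011254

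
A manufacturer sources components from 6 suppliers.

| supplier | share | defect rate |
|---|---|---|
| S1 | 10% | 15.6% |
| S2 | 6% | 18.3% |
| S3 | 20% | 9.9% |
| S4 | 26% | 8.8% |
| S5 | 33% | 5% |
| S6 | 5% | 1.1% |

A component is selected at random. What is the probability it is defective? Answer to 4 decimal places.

P(D) ≈ 0.0863

P(D) = P(D|S1)·P(S1) + P(D|S2)·P(S2) + P(D|S3)·P(S3) + P(D|S4)·P(S4) + P(D|S5)·P(S5) + P(D|S6)·P(S6)
      = 0.156·0.1 + 0.183·0.06 + 0.099·0.2 + 0.088·0.26 + 0.05·0.33 + 0.011·0.05
      = 0.0156 + 0.01098 + 0.0198 + 0.02288 + 0.0165 + 0.00055 = 0.08631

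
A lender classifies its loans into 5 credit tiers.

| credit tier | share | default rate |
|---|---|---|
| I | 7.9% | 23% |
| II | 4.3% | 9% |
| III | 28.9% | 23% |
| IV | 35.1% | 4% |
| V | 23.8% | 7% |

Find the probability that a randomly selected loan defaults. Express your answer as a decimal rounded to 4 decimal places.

P(D) = P(D|I)·P(I) + P(D|II)·P(II) + P(D|III)·P(III) + P(D|IV)·P(IV) + P(D|V)·P(V)
      = 0.23·0.079 + 0.09·0.043 + 0.23·0.289 + 0.04·0.351 + 0.07·0.238
      = 0.01817 + 0.00387 + 0.06647 + 0.01404 + 0.01666 = 0.11921

0.1192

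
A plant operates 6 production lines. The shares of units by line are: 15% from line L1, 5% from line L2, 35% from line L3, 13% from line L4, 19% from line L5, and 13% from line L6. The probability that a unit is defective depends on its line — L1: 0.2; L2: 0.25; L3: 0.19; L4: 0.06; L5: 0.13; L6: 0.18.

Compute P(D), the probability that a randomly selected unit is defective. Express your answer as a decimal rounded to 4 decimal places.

P(D) = P(D|L1)·P(L1) + P(D|L2)·P(L2) + P(D|L3)·P(L3) + P(D|L4)·P(L4) + P(D|L5)·P(L5) + P(D|L6)·P(L6)
      = 0.2·0.15 + 0.25·0.05 + 0.19·0.35 + 0.06·0.13 + 0.13·0.19 + 0.18·0.13
      = 0.03 + 0.0125 + 0.0665 + 0.0078 + 0.0247 + 0.0234 = 0.1649

0.1649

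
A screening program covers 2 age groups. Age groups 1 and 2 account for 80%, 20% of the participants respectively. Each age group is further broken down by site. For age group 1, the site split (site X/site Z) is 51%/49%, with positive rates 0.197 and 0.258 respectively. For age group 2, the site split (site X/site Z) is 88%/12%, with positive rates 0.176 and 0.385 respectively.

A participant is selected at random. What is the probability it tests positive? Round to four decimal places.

P(T|1) = 0.51·0.197 + 0.49·0.258 = 0.10047 + 0.12642 = 0.22689
P(T|2) = 0.88·0.176 + 0.12·0.385 = 0.15488 + 0.0462 = 0.20108
By total probability over the outer partition,
P(T) = 0.8·0.22689 + 0.2·0.20108
      = 0.181512 + 0.040216 = 0.221728

P(T) ≈ 0.2217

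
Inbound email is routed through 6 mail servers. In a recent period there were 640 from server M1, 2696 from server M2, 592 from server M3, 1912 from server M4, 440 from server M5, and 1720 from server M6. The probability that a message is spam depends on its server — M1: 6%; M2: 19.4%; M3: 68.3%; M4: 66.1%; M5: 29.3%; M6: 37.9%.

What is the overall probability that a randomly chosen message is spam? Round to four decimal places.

Total: 640 + 2696 + 592 + 1912 + 440 + 1720 = 8000.
P(M1) = 640/8000 = 0.08. P(M2) = 2696/8000 = 0.337. P(M3) = 592/8000 = 0.074. P(M4) = 1912/8000 = 0.239. P(M5) = 440/8000 = 0.055. P(M6) = 1720/8000 = 0.215.
P(S) = P(S|M1)·P(M1) + P(S|M2)·P(M2) + P(S|M3)·P(M3) + P(S|M4)·P(M4) + P(S|M5)·P(M5) + P(S|M6)·P(M6)
      = 0.06·0.08 + 0.194·0.337 + 0.683·0.074 + 0.661·0.239 + 0.293·0.055 + 0.379·0.215
      = 0.0048 + 0.065378 + 0.050542 + 0.157979 + 0.016115 + 0.081485 = 0.376299

0.3763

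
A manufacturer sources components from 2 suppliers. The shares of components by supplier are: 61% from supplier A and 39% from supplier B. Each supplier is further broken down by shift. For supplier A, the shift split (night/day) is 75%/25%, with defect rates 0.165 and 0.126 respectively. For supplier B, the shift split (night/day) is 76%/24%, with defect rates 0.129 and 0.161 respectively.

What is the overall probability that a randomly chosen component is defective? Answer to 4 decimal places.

P(D|A) = 0.75·0.165 + 0.25·0.126 = 0.12375 + 0.0315 = 0.15525
P(D|B) = 0.76·0.129 + 0.24·0.161 = 0.09804 + 0.03864 = 0.13668
By total probability over the outer partition,
P(D) = 0.61·0.15525 + 0.39·0.13668
      = 0.0947025 + 0.0533052 = 0.1480077

P(D) ≈ 0.1480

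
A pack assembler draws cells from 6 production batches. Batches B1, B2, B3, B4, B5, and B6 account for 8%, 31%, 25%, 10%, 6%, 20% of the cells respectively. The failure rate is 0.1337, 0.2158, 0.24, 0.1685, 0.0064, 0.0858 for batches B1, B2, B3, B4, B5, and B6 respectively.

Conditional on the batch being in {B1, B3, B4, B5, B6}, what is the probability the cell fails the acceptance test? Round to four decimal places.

0.1523

Let S = {B1, B3, B4, B5, B6}.
P(S) = 0.08 + 0.25 + 0.1 + 0.06 + 0.2 = 0.69.
P(F ∩ S) = 0.1337·0.08 + 0.24·0.25 + 0.1685·0.1 + 0.0064·0.06 + 0.0858·0.2 = 0.010696 + 0.06 + 0.01685 + 0.000384 + 0.01716 = 0.10509.
P(F | S) = 0.10509 / 0.69 = 0.152304…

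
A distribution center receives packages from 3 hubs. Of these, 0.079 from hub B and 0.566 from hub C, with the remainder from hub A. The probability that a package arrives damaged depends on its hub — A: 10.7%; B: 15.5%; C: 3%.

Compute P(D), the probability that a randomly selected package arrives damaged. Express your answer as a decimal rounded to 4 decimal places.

0.0672

P(A) = 1 − (0.079 + 0.566) = 0.355.
P(D) = P(D|A)·P(A) + P(D|B)·P(B) + P(D|C)·P(C)
      = 0.107·0.355 + 0.155·0.079 + 0.03·0.566
      = 0.037985 + 0.012245 + 0.01698 = 0.06721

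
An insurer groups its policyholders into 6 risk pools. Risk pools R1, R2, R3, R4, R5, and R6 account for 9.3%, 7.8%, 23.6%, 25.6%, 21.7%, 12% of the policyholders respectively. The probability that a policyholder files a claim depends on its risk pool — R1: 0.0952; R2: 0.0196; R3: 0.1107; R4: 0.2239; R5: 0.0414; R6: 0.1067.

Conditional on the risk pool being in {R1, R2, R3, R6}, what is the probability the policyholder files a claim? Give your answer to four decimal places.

Let S = {R1, R2, R3, R6}.
P(S) = 0.093 + 0.078 + 0.236 + 0.12 = 0.527.
P(C ∩ S) = 0.0952·0.093 + 0.0196·0.078 + 0.1107·0.236 + 0.1067·0.12 = 0.0088536 + 0.0015288 + 0.0261252 + 0.012804 = 0.0493116.
P(C | S) = 0.0493116 / 0.527 = 0.093570…

0.0936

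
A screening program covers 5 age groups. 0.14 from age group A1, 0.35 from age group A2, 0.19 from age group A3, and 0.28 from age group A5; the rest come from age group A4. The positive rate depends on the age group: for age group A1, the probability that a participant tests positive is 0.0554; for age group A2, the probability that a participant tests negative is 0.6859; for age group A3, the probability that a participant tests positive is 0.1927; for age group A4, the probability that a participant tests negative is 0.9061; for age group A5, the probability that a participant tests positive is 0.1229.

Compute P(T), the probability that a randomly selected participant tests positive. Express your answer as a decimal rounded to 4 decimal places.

P(A4) = 1 − (0.14 + 0.35 + 0.19 + 0.28) = 0.04.
P(T|A2) = 1 − 0.6859 = 0.3141.
P(T|A4) = 1 − 0.9061 = 0.0939.
P(T) = P(T|A1)·P(A1) + P(T|A2)·P(A2) + P(T|A3)·P(A3) + P(T|A4)·P(A4) + P(T|A5)·P(A5)
      = 0.0554·0.14 + 0.3141·0.35 + 0.1927·0.19 + 0.0939·0.04 + 0.1229·0.28
      = 0.007756 + 0.109935 + 0.036613 + 0.003756 + 0.034412 = 0.192472

P(T) ≈ 0.1925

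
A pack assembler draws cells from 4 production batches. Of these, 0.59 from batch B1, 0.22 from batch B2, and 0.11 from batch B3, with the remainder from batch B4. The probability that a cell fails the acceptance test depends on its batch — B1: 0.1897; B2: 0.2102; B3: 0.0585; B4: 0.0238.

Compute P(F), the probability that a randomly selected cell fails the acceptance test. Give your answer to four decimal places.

P(F) ≈ 0.1665

P(B4) = 1 − (0.59 + 0.22 + 0.11) = 0.08.
By the law of total probability,
P(F) = P(F|B1)·P(B1) + P(F|B2)·P(B2) + P(F|B3)·P(B3) + P(F|B4)·P(B4)
      = 0.1897·0.59 + 0.2102·0.22 + 0.0585·0.11 + 0.0238·0.08
      = 0.111923 + 0.046244 + 0.006435 + 0.001904 = 0.166506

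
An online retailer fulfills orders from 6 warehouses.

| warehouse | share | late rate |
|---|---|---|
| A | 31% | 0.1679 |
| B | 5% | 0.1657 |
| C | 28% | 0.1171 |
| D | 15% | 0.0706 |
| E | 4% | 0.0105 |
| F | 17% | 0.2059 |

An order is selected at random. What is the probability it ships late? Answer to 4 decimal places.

Summing over the partition,
P(L) = P(L|A)·P(A) + P(L|B)·P(B) + P(L|C)·P(C) + P(L|D)·P(D) + P(L|E)·P(E) + P(L|F)·P(F)
      = 0.1679·0.31 + 0.1657·0.05 + 0.1171·0.28 + 0.0706·0.15 + 0.0105·0.04 + 0.2059·0.17
      = 0.052049 + 0.008285 + 0.032788 + 0.01059 + 0.00042 + 0.035003 = 0.139135

0.1391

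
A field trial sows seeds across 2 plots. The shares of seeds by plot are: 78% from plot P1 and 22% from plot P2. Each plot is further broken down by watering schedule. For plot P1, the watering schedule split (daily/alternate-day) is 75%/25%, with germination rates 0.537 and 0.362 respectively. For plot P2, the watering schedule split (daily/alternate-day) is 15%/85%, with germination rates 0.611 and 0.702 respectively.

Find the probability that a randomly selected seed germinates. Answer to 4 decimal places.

P(G|P1) = 0.75·0.537 + 0.25·0.362 = 0.40275 + 0.0905 = 0.49325
P(G|P2) = 0.15·0.611 + 0.85·0.702 = 0.09165 + 0.5967 = 0.68835
Then overall,
P(G) = 0.78·0.49325 + 0.22·0.68835
      = 0.384735 + 0.151437 = 0.536172

0.5362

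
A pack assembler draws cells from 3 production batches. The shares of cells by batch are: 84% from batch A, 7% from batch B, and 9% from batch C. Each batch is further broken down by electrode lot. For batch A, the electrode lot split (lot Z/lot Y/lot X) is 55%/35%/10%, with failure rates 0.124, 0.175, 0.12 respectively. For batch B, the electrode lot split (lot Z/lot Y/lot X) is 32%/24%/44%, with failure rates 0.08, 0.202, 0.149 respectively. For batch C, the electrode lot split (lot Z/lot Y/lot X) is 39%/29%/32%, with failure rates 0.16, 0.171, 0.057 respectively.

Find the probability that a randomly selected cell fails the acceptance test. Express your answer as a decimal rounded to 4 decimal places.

0.1403

P(F|A) = 0.55·0.124 + 0.35·0.175 + 0.1·0.12 = 0.0682 + 0.06125 + 0.012 = 0.14145
P(F|B) = 0.32·0.08 + 0.24·0.202 + 0.44·0.149 = 0.0256 + 0.04848 + 0.06556 = 0.13964
P(F|C) = 0.39·0.16 + 0.29·0.171 + 0.32·0.057 = 0.0624 + 0.04959 + 0.01824 = 0.13023
Then overall,
P(F) = 0.84·0.14145 + 0.07·0.13964 + 0.09·0.13023
      = 0.118818 + 0.0097748 + 0.0117207 = 0.1403135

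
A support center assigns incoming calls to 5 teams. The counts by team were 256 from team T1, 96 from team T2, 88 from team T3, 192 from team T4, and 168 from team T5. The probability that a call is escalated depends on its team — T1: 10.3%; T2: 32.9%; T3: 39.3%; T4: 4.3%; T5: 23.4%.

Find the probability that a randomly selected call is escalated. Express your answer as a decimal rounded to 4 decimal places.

Total: 256 + 96 + 88 + 192 + 168 = 800.
P(T1) = 256/800 = 0.32. P(T2) = 96/800 = 0.12. P(T3) = 88/800 = 0.11. P(T4) = 192/800 = 0.24. P(T5) = 168/800 = 0.21.
P(E) = P(E|T1)·P(T1) + P(E|T2)·P(T2) + P(E|T3)·P(T3) + P(E|T4)·P(T4) + P(E|T5)·P(T5)
      = 0.103·0.32 + 0.329·0.12 + 0.393·0.11 + 0.043·0.24 + 0.234·0.21
      = 0.03296 + 0.03948 + 0.04323 + 0.01032 + 0.04914 = 0.17513

P(E) ≈ 0.1751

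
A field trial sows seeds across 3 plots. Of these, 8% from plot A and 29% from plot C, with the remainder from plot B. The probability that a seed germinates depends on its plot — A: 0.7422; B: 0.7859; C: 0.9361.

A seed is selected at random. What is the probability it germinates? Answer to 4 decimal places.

P(B) = 1 − (0.08 + 0.29) = 0.63.
P(G) = P(G|A)·P(A) + P(G|B)·P(B) + P(G|C)·P(C)
      = 0.7422·0.08 + 0.7859·0.63 + 0.9361·0.29
      = 0.059376 + 0.495117 + 0.271469 = 0.825962

P(G) ≈ 0.8260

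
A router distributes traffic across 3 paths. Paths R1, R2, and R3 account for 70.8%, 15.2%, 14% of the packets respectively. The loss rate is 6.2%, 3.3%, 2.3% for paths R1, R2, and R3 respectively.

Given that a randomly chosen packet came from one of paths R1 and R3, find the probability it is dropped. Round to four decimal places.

P(L|S) ≈ 0.0556

Let S = {R1, R3}.
P(S) = 0.708 + 0.14 = 0.848.
P(L ∩ S) = 0.062·0.708 + 0.023·0.14 = 0.043896 + 0.00322 = 0.047116.
P(L | S) = 0.047116 / 0.848 = 0.055561…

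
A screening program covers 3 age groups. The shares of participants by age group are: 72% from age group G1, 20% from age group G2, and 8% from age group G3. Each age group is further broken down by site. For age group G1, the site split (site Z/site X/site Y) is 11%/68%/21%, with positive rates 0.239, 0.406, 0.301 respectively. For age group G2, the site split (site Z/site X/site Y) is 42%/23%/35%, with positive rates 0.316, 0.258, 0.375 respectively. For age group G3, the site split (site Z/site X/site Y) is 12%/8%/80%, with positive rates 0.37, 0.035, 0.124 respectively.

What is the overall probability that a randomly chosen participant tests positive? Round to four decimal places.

0.3396

P(T|G1) = 0.11·0.239 + 0.68·0.406 + 0.21·0.301 = 0.02629 + 0.27608 + 0.06321 = 0.36558
P(T|G2) = 0.42·0.316 + 0.23·0.258 + 0.35·0.375 = 0.13272 + 0.05934 + 0.13125 = 0.32331
P(T|G3) = 0.12·0.37 + 0.08·0.035 + 0.8·0.124 = 0.0444 + 0.0028 + 0.0992 = 0.1464
Then overall,
P(T) = 0.72·0.36558 + 0.2·0.32331 + 0.08·0.1464
      = 0.2632176 + 0.064662 + 0.011712 = 0.3395916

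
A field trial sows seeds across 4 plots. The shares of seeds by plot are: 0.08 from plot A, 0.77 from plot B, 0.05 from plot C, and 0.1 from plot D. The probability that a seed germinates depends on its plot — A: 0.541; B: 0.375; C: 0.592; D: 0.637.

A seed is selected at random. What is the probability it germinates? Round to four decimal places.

P(G) ≈ 0.4253

Using total probability over the partition,
P(G) = P(G|A)·P(A) + P(G|B)·P(B) + P(G|C)·P(C) + P(G|D)·P(D)
      = 0.541·0.08 + 0.375·0.77 + 0.592·0.05 + 0.637·0.1
      = 0.04328 + 0.28875 + 0.0296 + 0.0637 = 0.42533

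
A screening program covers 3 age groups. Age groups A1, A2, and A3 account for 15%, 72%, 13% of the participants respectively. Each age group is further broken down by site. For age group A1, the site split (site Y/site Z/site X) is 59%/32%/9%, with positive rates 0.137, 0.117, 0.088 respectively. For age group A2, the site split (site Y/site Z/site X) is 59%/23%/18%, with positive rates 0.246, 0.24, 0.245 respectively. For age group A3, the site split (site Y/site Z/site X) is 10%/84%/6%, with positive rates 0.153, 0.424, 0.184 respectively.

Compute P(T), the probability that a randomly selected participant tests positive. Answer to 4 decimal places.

P(T|A1) = 0.59·0.137 + 0.32·0.117 + 0.09·0.088 = 0.08083 + 0.03744 + 0.00792 = 0.12619
P(T|A2) = 0.59·0.246 + 0.23·0.24 + 0.18·0.245 = 0.14514 + 0.0552 + 0.0441 = 0.24444
P(T|A3) = 0.1·0.153 + 0.84·0.424 + 0.06·0.184 = 0.0153 + 0.35616 + 0.01104 = 0.3825
Then overall,
P(T) = 0.15·0.12619 + 0.72·0.24444 + 0.13·0.3825
      = 0.0189285 + 0.1759968 + 0.049725 = 0.2446503

0.2447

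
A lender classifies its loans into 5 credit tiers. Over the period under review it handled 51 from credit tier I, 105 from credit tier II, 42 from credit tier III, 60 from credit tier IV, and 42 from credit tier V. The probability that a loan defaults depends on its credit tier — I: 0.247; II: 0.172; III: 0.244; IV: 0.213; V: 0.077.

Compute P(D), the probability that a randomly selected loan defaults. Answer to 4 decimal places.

Total: 51 + 105 + 42 + 60 + 42 = 300.
P(I) = 51/300 = 0.17. P(II) = 105/300 = 0.35. P(III) = 42/300 = 0.14. P(IV) = 60/300 = 0.2. P(V) = 42/300 = 0.14.
P(D) = P(D|I)·P(I) + P(D|II)·P(II) + P(D|III)·P(III) + P(D|IV)·P(IV) + P(D|V)·P(V)
      = 0.247·0.17 + 0.172·0.35 + 0.244·0.14 + 0.213·0.2 + 0.077·0.14
      = 0.04199 + 0.0602 + 0.03416 + 0.0426 + 0.01078 = 0.18973

0.1897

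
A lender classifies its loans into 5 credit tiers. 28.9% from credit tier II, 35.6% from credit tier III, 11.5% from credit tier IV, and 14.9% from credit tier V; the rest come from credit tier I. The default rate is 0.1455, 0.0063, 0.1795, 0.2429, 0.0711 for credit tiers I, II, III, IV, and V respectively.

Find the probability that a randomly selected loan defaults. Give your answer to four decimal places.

P(I) = 1 − (0.289 + 0.356 + 0.115 + 0.149) = 0.091.
P(D) = P(D|I)·P(I) + P(D|II)·P(II) + P(D|III)·P(III) + P(D|IV)·P(IV) + P(D|V)·P(V)
      = 0.1455·0.091 + 0.0063·0.289 + 0.1795·0.356 + 0.2429·0.115 + 0.0711·0.149
      = 0.0132405 + 0.0018207 + 0.063902 + 0.0279335 + 0.0105939 = 0.1174906

0.1175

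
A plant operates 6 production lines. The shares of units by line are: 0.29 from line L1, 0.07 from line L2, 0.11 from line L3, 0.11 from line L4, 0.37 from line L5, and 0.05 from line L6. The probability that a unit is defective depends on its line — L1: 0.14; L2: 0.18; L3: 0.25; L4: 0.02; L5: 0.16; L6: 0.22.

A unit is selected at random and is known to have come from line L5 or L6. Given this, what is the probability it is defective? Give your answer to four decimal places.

Let S = {L5, L6}.
P(S) = 0.37 + 0.05 = 0.42.
P(D ∩ S) = 0.16·0.37 + 0.22·0.05 = 0.0592 + 0.011 = 0.0702.
P(D | S) = 0.0702 / 0.42 = 0.167143…

P(D|S) ≈ 0.1671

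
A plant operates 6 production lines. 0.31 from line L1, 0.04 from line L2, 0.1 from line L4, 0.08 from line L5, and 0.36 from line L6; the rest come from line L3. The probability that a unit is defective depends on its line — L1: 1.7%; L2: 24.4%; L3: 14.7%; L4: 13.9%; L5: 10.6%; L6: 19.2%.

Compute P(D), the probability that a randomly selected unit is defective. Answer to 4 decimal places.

P(L3) = 1 − (0.31 + 0.04 + 0.1 + 0.08 + 0.36) = 0.11.
By the law of total probability,
P(D) = P(D|L1)·P(L1) + P(D|L2)·P(L2) + P(D|L3)·P(L3) + P(D|L4)·P(L4) + P(D|L5)·P(L5) + P(D|L6)·P(L6)
      = 0.017·0.31 + 0.244·0.04 + 0.147·0.11 + 0.139·0.1 + 0.106·0.08 + 0.192·0.36
      = 0.00527 + 0.00976 + 0.01617 + 0.0139 + 0.00848 + 0.06912 = 0.1227

0.1227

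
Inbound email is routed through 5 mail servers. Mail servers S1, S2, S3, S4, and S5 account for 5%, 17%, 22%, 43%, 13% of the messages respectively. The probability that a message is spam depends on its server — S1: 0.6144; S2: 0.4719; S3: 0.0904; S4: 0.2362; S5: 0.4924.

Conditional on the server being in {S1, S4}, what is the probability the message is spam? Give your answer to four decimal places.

P(S|J) ≈ 0.2756

Let J = {S1, S4}.
P(J) = 0.05 + 0.43 = 0.48.
P(S ∩ J) = 0.6144·0.05 + 0.2362·0.43 = 0.03072 + 0.101566 = 0.132286.
P(S | J) = 0.132286 / 0.48 = 0.275596…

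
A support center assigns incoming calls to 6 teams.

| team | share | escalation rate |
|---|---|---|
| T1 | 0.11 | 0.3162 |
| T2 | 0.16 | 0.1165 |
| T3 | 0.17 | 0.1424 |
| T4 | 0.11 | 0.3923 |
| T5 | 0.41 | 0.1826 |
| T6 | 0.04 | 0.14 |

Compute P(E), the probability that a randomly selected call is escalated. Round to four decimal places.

P(E) = P(E|T1)·P(T1) + P(E|T2)·P(T2) + P(E|T3)·P(T3) + P(E|T4)·P(T4) + P(E|T5)·P(T5) + P(E|T6)·P(T6)
      = 0.3162·0.11 + 0.1165·0.16 + 0.1424·0.17 + 0.3923·0.11 + 0.1826·0.41 + 0.14·0.04
      = 0.034782 + 0.01864 + 0.024208 + 0.043153 + 0.074866 + 0.0056 = 0.201249

P(E) ≈ 0.2012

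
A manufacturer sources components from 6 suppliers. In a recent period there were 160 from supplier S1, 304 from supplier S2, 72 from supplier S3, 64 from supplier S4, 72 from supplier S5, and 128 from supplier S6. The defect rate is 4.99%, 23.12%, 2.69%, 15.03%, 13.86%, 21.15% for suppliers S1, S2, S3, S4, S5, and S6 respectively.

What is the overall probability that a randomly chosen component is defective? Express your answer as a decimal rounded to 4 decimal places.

Total: 160 + 304 + 72 + 64 + 72 + 128 = 800.
P(S1) = 160/800 = 0.2. P(S2) = 304/800 = 0.38. P(S3) = 72/800 = 0.09. P(S4) = 64/800 = 0.08. P(S5) = 72/800 = 0.09. P(S6) = 128/800 = 0.16.
Using total probability over the partition,
P(D) = P(D|S1)·P(S1) + P(D|S2)·P(S2) + P(D|S3)·P(S3) + P(D|S4)·P(S4) + P(D|S5)·P(S5) + P(D|S6)·P(S6)
      = 0.0499·0.2 + 0.2312·0.38 + 0.0269·0.09 + 0.1503·0.08 + 0.1386·0.09 + 0.2115·0.16
      = 0.00998 + 0.087856 + 0.002421 + 0.012024 + 0.012474 + 0.03384 = 0.158595

P(D) ≈ 0.1586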